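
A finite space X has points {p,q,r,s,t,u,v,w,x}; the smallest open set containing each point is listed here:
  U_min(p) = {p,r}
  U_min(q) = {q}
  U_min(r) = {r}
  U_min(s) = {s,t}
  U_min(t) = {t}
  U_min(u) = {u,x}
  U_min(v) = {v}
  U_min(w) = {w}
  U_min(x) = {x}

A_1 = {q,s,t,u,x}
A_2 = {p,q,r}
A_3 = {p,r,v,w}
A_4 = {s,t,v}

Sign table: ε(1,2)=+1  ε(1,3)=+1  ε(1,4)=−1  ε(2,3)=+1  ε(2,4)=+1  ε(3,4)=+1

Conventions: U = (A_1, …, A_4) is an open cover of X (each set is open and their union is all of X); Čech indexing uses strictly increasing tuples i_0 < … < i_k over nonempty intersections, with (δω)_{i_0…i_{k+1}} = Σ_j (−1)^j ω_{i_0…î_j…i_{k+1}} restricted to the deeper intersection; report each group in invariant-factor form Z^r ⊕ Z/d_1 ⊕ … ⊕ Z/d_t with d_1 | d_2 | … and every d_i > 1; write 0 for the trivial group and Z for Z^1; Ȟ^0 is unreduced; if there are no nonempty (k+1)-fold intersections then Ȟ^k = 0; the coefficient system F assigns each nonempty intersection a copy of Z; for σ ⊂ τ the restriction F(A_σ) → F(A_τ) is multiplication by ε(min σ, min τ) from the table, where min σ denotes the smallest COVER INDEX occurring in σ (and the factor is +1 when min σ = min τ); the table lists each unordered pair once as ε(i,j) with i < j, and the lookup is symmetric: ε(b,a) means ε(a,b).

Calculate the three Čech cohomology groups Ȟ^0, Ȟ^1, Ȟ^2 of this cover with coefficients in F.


Ȟ^0 ≅ 0, Ȟ^1 ≅ Z/2 and Ȟ^2 ≅ 0

nerve of the cover:
  A12={q} A14={s,t} A23={p,r} A34={v}
C dims 4,4; δ0: rk 4, SNF 1^3·2
Ȟ^0 = (4 − 4) − 0 = 0, so Ȟ^0 ≅ 0
Ȟ^1 = (4 − 0) − 4 = 0 plus torsion [2], so Ȟ^1 ≅ Z/2
Ȟ^2 = (0 − 0) − 0 = 0, so Ȟ^2 ≅ 0


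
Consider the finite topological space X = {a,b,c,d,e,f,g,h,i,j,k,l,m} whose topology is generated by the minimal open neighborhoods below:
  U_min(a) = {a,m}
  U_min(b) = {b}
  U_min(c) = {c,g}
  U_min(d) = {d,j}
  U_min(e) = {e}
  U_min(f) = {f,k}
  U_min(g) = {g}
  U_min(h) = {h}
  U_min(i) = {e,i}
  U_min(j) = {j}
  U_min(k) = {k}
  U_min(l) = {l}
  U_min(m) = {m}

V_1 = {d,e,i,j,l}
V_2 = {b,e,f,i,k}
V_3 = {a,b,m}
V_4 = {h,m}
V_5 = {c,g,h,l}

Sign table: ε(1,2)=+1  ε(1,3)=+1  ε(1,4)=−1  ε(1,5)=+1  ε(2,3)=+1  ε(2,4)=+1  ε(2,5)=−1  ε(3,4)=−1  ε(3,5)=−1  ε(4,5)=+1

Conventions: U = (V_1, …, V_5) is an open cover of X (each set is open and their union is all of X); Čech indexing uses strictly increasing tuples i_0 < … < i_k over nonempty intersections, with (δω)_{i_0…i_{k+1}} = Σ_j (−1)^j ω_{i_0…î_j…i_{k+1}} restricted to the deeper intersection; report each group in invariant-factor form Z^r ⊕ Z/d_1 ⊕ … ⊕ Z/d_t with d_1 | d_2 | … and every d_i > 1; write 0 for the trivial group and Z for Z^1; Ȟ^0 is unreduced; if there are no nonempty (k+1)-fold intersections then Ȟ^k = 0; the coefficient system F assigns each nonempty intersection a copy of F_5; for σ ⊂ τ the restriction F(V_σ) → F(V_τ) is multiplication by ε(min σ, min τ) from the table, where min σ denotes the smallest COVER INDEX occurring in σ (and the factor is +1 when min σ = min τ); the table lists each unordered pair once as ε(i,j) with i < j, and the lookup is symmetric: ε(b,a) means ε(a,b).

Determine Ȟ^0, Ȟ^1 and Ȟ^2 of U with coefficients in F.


intersection data:
  V12={e,i} V15={l} V23={b} V34={m} V45={h}
C dims 5,5; δ0: rk_F5 5
Ȟ^0 = (5 − 5) − 0 = 0, so Ȟ^0 ≅ 0
Ȟ^1 = (5 − 0) − 5 = 0, so Ȟ^1 ≅ 0
Ȟ^2 = (0 − 0) − 0 = 0, so Ȟ^2 ≅ 0

Ȟ^0 ≅ 0, Ȟ^1 ≅ 0, Ȟ^2 ≅ 0


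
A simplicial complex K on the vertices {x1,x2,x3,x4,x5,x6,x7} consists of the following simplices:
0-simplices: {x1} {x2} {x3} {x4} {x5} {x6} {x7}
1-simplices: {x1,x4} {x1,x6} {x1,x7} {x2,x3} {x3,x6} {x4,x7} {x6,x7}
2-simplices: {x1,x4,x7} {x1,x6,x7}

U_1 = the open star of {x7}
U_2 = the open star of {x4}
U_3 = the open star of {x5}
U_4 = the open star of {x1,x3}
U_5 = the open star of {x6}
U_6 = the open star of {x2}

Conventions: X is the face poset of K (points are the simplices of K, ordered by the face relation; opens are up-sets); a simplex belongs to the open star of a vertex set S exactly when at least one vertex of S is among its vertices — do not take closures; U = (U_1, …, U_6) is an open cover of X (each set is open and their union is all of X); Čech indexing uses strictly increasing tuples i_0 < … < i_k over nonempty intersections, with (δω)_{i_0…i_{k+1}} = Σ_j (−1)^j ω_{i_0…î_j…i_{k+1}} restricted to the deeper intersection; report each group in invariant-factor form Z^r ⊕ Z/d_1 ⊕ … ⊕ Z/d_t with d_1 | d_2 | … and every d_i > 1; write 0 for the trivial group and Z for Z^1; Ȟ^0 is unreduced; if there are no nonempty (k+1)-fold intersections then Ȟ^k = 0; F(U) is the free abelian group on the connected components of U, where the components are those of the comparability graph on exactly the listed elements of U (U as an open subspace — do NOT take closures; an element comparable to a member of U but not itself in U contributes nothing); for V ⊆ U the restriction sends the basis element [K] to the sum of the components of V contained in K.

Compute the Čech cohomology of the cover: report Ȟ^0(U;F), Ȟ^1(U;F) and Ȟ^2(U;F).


Ȟ^0 ≅ Z^2, Ȟ^1 ≅ 0, Ȟ^2 ≅ 0

nerve simplices:
  U1={{x7},{x1,x7},{x4,x7},{x6,x7},{x1,x4,x7},{x1,x6,x7}} U2={{x4},{x1,x4},{x4,x7},{x1,x4,x7}} U3={{x5}} U4={{x1},{x3},{x1,x4},{x1,x6},{x1,x7},{x2,x3},{x3,x6},{x1,x4,x7},{x1,x6,x7}} U5={{x6},{x1,x6},{x3,x6},{x6,x7},{x1,x6,x7}} U6={{x2},{x2,x3}}
  U12={{x4,x7},{x1,x4,x7}} U14={{x1,x7},{x1,x4,x7},{x1,x6,x7}} U15={{x6,x7},{x1,x6,x7}} U24={{x1,x4},{x1,x4,x7}} U45={{x1,x6},{x3,x6},{x1,x6,x7}} U46={{x2,x3}}
  U124={{x1,x4,x7}} U145={{x1,x6,x7}}
components per intersection:
  U1: {{x7},{x1,x7},{x4,x7},{x6,x7},{x1,x4,x7},{x1,x6,x7}}
  U2: {{x4},{x1,x4},{x4,x7},{x1,x4,x7}}
  U3: {{x5}}
  U4: {{x1},{x1,x4},{x1,x6},{x1,x7},{x1,x4,x7},{x1,x6,x7}} {{x3},{x2,x3},{x3,x6}}
  U5: {{x6},{x1,x6},{x3,x6},{x6,x7},{x1,x6,x7}}
  U6: {{x2},{x2,x3}}
  U12: {{x4,x7},{x1,x4,x7}}
  U14: {{x1,x7},{x1,x4,x7},{x1,x6,x7}}
  U15: {{x6,x7},{x1,x6,x7}}
  U24: {{x1,x4},{x1,x4,x7}}
  U45: {{x1,x6},{x1,x6,x7}} {{x3,x6}}
  U46: {{x2,x3}}
  U124: {{x1,x4,x7}}
  U145: {{x1,x6,x7}}
C dims 7,7,2; δ0: rk 5, SNF 1^5; δ1: rk 2, SNF 1^2
degree 0: 7−5−0 = 2 → Ȟ^0 ≅ Z^2
degree 1: 7−2−5 = 0 → Ȟ^1 ≅ 0
degree 2: 2−0−2 = 0 → Ȟ^2 ≅ 0


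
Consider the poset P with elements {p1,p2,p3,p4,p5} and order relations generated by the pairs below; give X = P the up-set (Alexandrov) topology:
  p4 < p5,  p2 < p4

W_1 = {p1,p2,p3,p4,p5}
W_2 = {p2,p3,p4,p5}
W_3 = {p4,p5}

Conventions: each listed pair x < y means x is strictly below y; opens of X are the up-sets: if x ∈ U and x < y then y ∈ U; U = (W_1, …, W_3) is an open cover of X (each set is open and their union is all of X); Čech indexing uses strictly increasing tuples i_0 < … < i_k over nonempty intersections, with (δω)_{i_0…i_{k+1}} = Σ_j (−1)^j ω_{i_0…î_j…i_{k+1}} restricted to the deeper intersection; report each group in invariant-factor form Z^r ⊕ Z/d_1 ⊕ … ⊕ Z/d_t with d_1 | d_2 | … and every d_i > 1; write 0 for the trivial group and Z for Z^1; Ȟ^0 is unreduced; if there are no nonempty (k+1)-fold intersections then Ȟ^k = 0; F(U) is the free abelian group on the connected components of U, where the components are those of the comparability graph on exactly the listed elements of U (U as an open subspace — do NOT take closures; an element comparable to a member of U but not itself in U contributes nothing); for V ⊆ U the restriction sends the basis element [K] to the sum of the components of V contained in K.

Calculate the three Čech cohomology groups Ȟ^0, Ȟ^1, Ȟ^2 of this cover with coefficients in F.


nonempty overlaps:
  W12={p2,p3,p4,p5} W13={p4,p5} W23={p4,p5}
  W123={p4,p5}
components per intersection:
  W1: {p1} {p2,p4,p5} {p3}
  W2: {p2,p4,p5} {p3}
  W3: {p4,p5}
  W12: {p2,p4,p5} {p3}
  W13: {p4,p5}
  W23: {p4,p5}
  W123: {p4,p5}
C dims 6,4,1; δ0: rk 3, SNF 1^3; δ1: rk 1, SNF 1^1
degree 0: 6−3−0 = 3 → Ȟ^0 ≅ Z^3
degree 1: 4−1−3 = 0 → Ȟ^1 ≅ 0
degree 2: 1−0−1 = 0 → Ȟ^2 ≅ 0

Ȟ^0 ≅ Z^3, Ȟ^1 ≅ 0, Ȟ^2 ≅ 0


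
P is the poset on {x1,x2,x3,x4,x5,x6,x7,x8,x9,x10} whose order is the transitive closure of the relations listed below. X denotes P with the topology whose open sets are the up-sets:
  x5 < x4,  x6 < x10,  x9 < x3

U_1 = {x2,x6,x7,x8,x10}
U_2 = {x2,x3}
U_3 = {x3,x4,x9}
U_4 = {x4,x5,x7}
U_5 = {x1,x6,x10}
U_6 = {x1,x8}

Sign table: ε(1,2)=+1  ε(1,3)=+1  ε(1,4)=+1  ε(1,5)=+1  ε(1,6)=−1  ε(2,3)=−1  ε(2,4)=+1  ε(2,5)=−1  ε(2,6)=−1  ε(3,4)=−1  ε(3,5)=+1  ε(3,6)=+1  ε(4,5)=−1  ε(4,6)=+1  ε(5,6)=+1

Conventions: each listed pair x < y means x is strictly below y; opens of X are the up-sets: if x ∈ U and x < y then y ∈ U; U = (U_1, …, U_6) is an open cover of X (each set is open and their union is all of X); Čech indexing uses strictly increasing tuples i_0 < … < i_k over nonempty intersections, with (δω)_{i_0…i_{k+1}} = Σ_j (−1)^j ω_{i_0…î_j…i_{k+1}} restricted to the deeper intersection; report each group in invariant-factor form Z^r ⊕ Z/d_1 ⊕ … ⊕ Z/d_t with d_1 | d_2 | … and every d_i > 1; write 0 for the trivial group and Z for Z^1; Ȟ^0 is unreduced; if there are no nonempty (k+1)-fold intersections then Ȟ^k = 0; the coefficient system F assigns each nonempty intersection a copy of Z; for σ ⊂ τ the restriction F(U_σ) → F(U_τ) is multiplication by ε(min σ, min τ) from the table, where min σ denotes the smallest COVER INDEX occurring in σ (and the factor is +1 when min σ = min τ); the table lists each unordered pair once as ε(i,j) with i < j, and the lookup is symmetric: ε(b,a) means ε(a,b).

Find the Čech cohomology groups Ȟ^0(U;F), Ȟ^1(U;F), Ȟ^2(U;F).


cover nerve:
  U12={x2} U14={x7} U15={x6,x10} U16={x8} U23={x3} U34={x4} U56={x1}
C dims 6,7; δ0: rk 6, SNF 1^5·2
Ȟ^0: (6−6)−0=0 ⇒ 0
Ȟ^1: (7−0)−6=1 plus torsion [2] ⇒ Z ⊕ Z/2
Ȟ^2: (0−0)−0=0 ⇒ 0

Ȟ^0 = 0, Ȟ^1 = Z ⊕ Z/2 and Ȟ^2 = 0


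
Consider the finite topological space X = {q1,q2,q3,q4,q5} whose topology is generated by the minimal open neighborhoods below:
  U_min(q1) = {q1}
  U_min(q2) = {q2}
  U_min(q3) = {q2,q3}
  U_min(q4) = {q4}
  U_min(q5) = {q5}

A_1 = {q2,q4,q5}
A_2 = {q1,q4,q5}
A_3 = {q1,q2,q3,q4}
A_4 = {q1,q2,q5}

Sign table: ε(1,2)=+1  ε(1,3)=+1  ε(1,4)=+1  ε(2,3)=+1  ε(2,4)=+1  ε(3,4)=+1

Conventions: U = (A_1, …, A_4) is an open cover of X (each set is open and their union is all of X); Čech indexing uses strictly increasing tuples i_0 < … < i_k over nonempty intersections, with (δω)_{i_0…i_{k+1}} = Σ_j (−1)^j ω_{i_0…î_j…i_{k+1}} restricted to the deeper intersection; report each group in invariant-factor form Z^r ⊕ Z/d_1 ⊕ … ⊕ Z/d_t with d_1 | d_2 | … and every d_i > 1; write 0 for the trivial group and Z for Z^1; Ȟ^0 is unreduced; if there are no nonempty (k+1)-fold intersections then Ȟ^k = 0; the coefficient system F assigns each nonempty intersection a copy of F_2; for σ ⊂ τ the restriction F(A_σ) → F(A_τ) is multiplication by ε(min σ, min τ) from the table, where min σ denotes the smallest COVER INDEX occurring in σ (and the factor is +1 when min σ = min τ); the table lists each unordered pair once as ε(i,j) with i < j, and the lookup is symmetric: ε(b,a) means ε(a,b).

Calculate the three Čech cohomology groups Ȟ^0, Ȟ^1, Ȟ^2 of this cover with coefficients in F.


nerve simplices:
  A12={q4,q5} A13={q2,q4} A14={q2,q5} A23={q1,q4} A24={q1,q5} A34={q1,q2}
  A123={q4} A124={q5} A134={q2} A234={q1}
C dims 4,6,4; δ0: rk_F2 3; δ1: rk_F2 3
degree 0: 4−3−0 = 1 → Ȟ^0 ≅ Z/2
degree 1: 6−3−3 = 0 → Ȟ^1 ≅ 0
degree 2: 4−0−3 = 1 → Ȟ^2 ≅ Z/2

Ȟ^0 = Z/2,  Ȟ^1 = 0,  Ȟ^2 = Z/2


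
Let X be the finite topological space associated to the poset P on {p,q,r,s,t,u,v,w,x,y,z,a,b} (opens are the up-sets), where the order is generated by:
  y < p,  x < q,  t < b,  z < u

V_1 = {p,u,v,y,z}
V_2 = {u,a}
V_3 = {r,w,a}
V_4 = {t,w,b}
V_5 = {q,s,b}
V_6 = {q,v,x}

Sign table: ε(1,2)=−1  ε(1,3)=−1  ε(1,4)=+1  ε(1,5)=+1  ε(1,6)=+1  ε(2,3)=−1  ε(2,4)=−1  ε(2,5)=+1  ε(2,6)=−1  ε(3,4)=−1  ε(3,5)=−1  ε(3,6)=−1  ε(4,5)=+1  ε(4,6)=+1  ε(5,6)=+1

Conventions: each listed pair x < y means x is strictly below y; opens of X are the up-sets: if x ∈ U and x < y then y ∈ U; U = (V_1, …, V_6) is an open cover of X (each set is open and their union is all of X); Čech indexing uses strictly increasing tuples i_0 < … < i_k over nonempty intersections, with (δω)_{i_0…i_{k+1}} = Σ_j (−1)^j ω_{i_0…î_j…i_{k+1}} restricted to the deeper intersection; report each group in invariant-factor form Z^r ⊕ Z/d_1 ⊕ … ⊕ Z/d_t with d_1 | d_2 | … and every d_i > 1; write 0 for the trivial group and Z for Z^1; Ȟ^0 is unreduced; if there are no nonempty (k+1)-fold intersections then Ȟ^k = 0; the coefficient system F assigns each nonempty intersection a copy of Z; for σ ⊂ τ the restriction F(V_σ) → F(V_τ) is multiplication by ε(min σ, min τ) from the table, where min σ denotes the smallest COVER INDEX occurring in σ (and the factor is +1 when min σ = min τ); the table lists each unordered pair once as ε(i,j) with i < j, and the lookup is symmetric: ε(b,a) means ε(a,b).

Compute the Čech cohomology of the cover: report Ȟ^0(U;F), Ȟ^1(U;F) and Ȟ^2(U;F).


cover nerve:
  V12={u} V16={v} V23={a} V34={w} V45={b} V56={q}
C dims 6,6; δ0: rk 6, SNF 1^5·2
Ȟ^0: (6−6)−0=0 ⇒ 0
Ȟ^1: (6−0)−6=0 plus torsion [2] ⇒ Z/2
Ȟ^2: (0−0)−0=0 ⇒ 0

Ȟ^0 ≅ 0, Ȟ^1 ≅ Z/2, Ȟ^2 ≅ 0


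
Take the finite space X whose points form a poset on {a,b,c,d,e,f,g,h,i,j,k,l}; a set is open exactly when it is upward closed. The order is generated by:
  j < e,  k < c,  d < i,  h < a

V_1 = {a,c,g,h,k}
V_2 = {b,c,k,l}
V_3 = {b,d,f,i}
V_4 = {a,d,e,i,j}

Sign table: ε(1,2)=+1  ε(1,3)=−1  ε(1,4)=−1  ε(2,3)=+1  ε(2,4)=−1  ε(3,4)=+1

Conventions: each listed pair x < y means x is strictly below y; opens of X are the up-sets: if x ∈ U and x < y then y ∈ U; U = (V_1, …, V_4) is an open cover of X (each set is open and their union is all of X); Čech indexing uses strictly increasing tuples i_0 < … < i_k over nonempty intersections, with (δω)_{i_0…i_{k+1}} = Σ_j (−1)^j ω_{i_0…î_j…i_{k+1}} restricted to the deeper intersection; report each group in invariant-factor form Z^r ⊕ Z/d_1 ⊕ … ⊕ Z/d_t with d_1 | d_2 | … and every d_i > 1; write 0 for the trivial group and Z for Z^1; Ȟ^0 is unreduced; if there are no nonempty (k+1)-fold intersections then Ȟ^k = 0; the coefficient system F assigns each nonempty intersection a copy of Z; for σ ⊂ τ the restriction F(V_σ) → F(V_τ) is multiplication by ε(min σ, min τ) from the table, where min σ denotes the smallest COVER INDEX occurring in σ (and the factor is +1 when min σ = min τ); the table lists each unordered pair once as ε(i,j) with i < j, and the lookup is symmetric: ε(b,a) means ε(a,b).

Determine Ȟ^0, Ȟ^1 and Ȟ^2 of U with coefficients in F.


Ȟ^0(U;F) ≅ 0,  Ȟ^1(U;F) ≅ Z/2,  Ȟ^2(U;F) ≅ 0

nerve of the cover:
  V12={c,k} V14={a} V23={b} V34={d,i}
C dims 4,4; δ0: rk 4, SNF 1^3·2
Ȟ^0 = (4 − 4) − 0 = 0, so Ȟ^0 ≅ 0
Ȟ^1 = (4 − 0) − 4 = 0 plus torsion [2], so Ȟ^1 ≅ Z/2
Ȟ^2 = (0 − 0) − 0 = 0, so Ȟ^2 ≅ 0


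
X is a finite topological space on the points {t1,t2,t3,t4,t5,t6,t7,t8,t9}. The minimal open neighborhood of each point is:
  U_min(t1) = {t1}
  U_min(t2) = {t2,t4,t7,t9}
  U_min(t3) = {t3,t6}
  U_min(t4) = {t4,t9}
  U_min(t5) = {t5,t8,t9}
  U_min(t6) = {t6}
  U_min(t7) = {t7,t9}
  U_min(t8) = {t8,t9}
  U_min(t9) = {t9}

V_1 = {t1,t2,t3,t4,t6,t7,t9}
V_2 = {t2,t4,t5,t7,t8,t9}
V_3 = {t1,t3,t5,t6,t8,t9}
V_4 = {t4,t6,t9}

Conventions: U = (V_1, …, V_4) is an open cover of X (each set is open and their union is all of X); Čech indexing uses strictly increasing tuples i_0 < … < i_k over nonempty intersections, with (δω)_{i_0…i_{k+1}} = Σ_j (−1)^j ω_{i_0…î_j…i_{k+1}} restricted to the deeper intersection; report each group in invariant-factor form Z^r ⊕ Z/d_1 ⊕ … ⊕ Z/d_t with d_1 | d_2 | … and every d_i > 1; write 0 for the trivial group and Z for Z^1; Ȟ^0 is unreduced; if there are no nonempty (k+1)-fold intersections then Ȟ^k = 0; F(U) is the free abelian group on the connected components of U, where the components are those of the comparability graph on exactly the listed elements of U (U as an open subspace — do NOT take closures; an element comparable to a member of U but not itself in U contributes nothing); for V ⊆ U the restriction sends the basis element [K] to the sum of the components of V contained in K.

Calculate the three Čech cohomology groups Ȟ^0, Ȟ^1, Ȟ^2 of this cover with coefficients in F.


Ȟ^0 = Z^3,  Ȟ^1 = 0,  Ȟ^2 = 0

nonempty overlaps:
  V12={t2,t4,t7,t9} V13={t1,t3,t6,t9} V14={t4,t6,t9} V23={t5,t8,t9} V24={t4,t9} V34={t6,t9}
  V123={t9} V124={t4,t9} V134={t6,t9} V234={t9}
  V1234={t9}
components per intersection:
  V1: {t1} {t2,t4,t7,t9} {t3,t6}
  V2: {t2,t4,t5,t7,t8,t9}
  V3: {t1} {t3,t6} {t5,t8,t9}
  V4: {t4,t9} {t6}
  V12: {t2,t4,t7,t9}
  V13: {t1} {t3,t6} {t9}
  V14: {t4,t9} {t6}
  V23: {t5,t8,t9}
  V24: {t4,t9}
  V34: {t6} {t9}
  V123: {t9}
  V124: {t4,t9}
  V134: {t6} {t9}
  V234: {t9}
  V1234: {t9}
C dims 9,10,5,1; δ0: rk 6, SNF 1^6; δ1: rk 4, SNF 1^4; δ2: rk 1, SNF 1^1
degree 0: 9−6−0 = 3 → Ȟ^0 ≅ Z^3
degree 1: 10−4−6 = 0 → Ȟ^1 ≅ 0
degree 2: 5−1−4 = 0 → Ȟ^2 ≅ 0


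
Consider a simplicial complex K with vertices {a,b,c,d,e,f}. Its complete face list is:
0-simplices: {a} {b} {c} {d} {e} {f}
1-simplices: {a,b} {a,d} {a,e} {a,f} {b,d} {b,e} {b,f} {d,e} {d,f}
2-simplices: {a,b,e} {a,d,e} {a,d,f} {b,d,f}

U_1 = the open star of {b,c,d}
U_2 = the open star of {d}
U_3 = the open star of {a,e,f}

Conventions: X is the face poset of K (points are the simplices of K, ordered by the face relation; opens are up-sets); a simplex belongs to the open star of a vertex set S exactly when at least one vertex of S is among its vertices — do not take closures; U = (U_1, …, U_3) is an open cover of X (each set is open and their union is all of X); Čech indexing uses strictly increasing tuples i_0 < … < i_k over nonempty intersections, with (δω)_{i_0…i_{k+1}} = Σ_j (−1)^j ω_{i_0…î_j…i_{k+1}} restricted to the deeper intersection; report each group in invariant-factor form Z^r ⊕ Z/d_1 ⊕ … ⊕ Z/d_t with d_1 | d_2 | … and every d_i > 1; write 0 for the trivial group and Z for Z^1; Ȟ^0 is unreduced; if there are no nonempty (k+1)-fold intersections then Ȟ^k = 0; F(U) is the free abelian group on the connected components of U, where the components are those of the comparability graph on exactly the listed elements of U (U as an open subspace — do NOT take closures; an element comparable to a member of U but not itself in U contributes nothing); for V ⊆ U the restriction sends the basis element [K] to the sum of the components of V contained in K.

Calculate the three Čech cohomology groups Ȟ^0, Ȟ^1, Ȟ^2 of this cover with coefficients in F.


nonempty overlaps:
  U1={{b},{c},{d},{a,b},{a,d},{b,d},{b,e},{b,f},{d,e},{d,f},{a,b,e},{a,d,e},{a,d,f},{b,d,f}} U2={{d},{a,d},{b,d},{d,e},{d,f},{a,d,e},{a,d,f},{b,d,f}} U3={{a},{e},{f},{a,b},{a,d},{a,e},{a,f},{b,e},{b,f},{d,e},{d,f},{a,b,e},{a,d,e},{a,d,f},{b,d,f}}
  U12={{d},{a,d},{b,d},{d,e},{d,f},{a,d,e},{a,d,f},{b,d,f}} U13={{a,b},{a,d},{b,e},{b,f},{d,e},{d,f},{a,b,e},{a,d,e},{a,d,f},{b,d,f}} U23={{a,d},{d,e},{d,f},{a,d,e},{a,d,f},{b,d,f}}
  U123={{a,d},{d,e},{d,f},{a,d,e},{a,d,f},{b,d,f}}
components per intersection:
  U1: {{b},{d},{a,b},{a,d},{b,d},{b,e},{b,f},{d,e},{d,f},{a,b,e},{a,d,e},{a,d,f},{b,d,f}} {{c}}
  U2: {{d},{a,d},{b,d},{d,e},{d,f},{a,d,e},{a,d,f},{b,d,f}}
  U3: {{a},{e},{f},{a,b},{a,d},{a,e},{a,f},{b,e},{b,f},{d,e},{d,f},{a,b,e},{a,d,e},{a,d,f},{b,d,f}}
  U12: {{d},{a,d},{b,d},{d,e},{d,f},{a,d,e},{a,d,f},{b,d,f}}
  U13: {{a,b},{b,e},{a,b,e}} {{a,d},{b,f},{d,e},{d,f},{a,d,e},{a,d,f},{b,d,f}}
  U23: {{a,d},{d,e},{d,f},{a,d,e},{a,d,f},{b,d,f}}
  U123: {{a,d},{d,e},{d,f},{a,d,e},{a,d,f},{b,d,f}}
C dims 4,4,1; δ0: rk 2, SNF 1^2; δ1: rk 1, SNF 1^1
degree 0: 4−2−0 = 2 → Ȟ^0 ≅ Z^2
degree 1: 4−1−2 = 1 → Ȟ^1 ≅ Z
degree 2: 1−0−1 = 0 → Ȟ^2 ≅ 0

Ȟ^0 ≅ Z^2, Ȟ^1 ≅ Z, Ȟ^2 ≅ 0


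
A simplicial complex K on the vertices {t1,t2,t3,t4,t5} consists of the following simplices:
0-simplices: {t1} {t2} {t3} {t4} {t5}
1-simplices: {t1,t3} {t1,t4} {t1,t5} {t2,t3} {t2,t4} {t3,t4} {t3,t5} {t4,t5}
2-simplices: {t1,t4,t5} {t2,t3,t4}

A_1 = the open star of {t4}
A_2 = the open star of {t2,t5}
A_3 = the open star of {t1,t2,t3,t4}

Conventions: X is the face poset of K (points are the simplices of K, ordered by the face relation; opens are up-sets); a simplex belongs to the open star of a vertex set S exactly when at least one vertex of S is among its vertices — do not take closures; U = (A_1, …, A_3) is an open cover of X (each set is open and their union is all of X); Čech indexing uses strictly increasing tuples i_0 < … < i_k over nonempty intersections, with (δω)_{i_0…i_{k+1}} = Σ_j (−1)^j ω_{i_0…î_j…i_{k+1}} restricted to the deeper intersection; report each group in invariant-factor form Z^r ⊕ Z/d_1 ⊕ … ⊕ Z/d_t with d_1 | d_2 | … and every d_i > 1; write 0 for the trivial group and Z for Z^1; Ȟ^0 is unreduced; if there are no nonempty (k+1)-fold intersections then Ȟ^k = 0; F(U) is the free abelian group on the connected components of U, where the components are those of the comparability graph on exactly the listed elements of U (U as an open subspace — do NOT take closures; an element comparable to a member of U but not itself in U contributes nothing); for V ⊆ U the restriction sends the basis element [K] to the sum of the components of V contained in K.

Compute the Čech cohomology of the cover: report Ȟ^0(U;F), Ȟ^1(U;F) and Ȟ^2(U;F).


Ȟ^0(U;F) ≅ Z, Ȟ^1(U;F) ≅ Z, Ȟ^2(U;F) ≅ 0

cover nerve:
  A1={{t4},{t1,t4},{t2,t4},{t3,t4},{t4,t5},{t1,t4,t5},{t2,t3,t4}} A2={{t2},{t5},{t1,t5},{t2,t3},{t2,t4},{t3,t5},{t4,t5},{t1,t4,t5},{t2,t3,t4}} A3={{t1},{t2},{t3},{t4},{t1,t3},{t1,t4},{t1,t5},{t2,t3},{t2,t4},{t3,t4},{t3,t5},{t4,t5},{t1,t4,t5},{t2,t3,t4}}
  A12={{t2,t4},{t4,t5},{t1,t4,t5},{t2,t3,t4}} A13={{t4},{t1,t4},{t2,t4},{t3,t4},{t4,t5},{t1,t4,t5},{t2,t3,t4}} A23={{t2},{t1,t5},{t2,t3},{t2,t4},{t3,t5},{t4,t5},{t1,t4,t5},{t2,t3,t4}}
  A123={{t2,t4},{t4,t5},{t1,t4,t5},{t2,t3,t4}}
components per intersection:
  A1: {{t4},{t1,t4},{t2,t4},{t3,t4},{t4,t5},{t1,t4,t5},{t2,t3,t4}}
  A2: {{t2},{t2,t3},{t2,t4},{t2,t3,t4}} {{t5},{t1,t5},{t3,t5},{t4,t5},{t1,t4,t5}}
  A3: {{t1},{t2},{t3},{t4},{t1,t3},{t1,t4},{t1,t5},{t2,t3},{t2,t4},{t3,t4},{t3,t5},{t4,t5},{t1,t4,t5},{t2,t3,t4}}
  A12: {{t2,t4},{t2,t3,t4}} {{t4,t5},{t1,t4,t5}}
  A13: {{t4},{t1,t4},{t2,t4},{t3,t4},{t4,t5},{t1,t4,t5},{t2,t3,t4}}
  A23: {{t2},{t2,t3},{t2,t4},{t2,t3,t4}} {{t1,t5},{t4,t5},{t1,t4,t5}} {{t3,t5}}
  A123: {{t2,t4},{t2,t3,t4}} {{t4,t5},{t1,t4,t5}}
C dims 4,6,2; δ0: rk 3, SNF 1^3; δ1: rk 2, SNF 1^2
Ȟ^0: (4−3)−0=1 ⇒ Z
Ȟ^1: (6−2)−3=1 ⇒ Z
Ȟ^2: (2−0)−2=0 ⇒ 0


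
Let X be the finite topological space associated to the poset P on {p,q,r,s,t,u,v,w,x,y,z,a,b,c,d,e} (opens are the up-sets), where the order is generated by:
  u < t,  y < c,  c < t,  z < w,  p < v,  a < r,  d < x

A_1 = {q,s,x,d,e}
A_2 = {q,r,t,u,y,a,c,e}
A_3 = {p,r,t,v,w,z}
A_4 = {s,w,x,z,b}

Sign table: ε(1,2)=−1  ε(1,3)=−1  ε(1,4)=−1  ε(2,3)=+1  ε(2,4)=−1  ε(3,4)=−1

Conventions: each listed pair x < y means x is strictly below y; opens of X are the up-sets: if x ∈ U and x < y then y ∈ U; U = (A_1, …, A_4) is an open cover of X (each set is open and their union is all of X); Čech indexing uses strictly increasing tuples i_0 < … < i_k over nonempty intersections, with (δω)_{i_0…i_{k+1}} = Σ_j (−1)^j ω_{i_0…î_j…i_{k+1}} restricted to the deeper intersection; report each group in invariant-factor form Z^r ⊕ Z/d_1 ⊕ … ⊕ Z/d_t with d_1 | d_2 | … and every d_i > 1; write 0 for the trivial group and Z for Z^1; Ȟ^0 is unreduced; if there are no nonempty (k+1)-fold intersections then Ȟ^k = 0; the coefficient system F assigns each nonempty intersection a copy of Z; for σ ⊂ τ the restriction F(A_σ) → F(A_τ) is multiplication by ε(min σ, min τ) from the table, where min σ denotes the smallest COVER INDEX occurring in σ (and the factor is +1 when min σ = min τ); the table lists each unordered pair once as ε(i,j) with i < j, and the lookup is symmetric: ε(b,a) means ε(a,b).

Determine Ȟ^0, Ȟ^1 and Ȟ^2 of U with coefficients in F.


nonempty intersections:
  A12={q,e} A14={s,x} A23={r,t} A34={w,z}
C dims 4,4; δ0: rk 4, SNF 1^3·2
Ȟ^0: (4−4)−0=0 ⇒ 0
Ȟ^1: (4−0)−4=0 plus torsion [2] ⇒ Z/2
Ȟ^2: (0−0)−0=0 ⇒ 0

Ȟ^0 ≅ 0,  Ȟ^1 ≅ Z/2,  Ȟ^2 ≅ 0


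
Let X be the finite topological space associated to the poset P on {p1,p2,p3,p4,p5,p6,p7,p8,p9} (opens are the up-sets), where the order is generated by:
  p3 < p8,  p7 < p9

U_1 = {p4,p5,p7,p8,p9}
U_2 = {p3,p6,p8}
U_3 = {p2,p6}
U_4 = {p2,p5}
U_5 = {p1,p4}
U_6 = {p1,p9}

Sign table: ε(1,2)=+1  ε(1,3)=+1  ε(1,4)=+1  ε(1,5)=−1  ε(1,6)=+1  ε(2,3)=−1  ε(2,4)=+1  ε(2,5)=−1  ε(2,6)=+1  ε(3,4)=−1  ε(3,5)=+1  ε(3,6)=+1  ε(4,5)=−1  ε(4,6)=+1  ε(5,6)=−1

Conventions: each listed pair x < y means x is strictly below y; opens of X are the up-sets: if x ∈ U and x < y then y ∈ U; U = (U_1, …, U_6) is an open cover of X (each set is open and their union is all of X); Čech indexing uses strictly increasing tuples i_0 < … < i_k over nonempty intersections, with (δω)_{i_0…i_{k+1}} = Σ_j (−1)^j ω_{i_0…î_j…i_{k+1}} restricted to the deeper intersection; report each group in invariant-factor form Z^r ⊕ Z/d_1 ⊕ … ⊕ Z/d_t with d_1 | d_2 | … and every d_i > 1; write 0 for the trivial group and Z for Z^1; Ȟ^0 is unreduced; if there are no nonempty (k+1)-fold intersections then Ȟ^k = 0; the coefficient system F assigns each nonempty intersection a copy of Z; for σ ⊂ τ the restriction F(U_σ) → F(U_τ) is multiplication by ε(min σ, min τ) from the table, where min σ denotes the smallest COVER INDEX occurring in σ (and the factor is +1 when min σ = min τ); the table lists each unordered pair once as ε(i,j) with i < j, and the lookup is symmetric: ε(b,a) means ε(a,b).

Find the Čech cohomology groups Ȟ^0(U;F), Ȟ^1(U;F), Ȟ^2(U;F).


Ȟ^0 ≅ Z; Ȟ^1 ≅ Z^2; Ȟ^2 ≅ 0

nonempty overlaps:
  U12={p8} U14={p5} U15={p4} U16={p9} U23={p6} U34={p2} U56={p1}
C dims 6,7; δ0: rk 5, SNF 1^5
degree 0: 6−5−0 = 1 → Ȟ^0 ≅ Z
degree 1: 7−0−5 = 2 → Ȟ^1 ≅ Z^2
degree 2: 0−0−0 = 0 → Ȟ^2 ≅ 0


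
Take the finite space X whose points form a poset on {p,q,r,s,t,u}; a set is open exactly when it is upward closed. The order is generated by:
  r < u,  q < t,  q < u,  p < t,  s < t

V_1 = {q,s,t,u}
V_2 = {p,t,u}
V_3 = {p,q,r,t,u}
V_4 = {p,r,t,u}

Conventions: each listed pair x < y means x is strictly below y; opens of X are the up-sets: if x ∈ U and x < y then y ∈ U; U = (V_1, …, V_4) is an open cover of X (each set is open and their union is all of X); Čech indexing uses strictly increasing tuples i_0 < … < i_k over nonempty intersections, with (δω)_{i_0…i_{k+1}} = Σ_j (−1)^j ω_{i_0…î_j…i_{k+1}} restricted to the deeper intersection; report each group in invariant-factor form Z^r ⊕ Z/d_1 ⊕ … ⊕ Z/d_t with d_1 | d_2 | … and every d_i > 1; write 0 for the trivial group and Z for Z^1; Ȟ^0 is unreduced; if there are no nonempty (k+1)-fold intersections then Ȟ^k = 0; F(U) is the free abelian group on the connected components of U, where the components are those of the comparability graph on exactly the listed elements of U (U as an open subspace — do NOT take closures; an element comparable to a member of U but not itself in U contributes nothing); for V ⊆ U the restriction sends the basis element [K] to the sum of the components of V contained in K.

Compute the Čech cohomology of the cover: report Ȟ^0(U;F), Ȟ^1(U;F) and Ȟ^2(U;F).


Ȟ^0 = Z, Ȟ^1 = 0, Ȟ^2 = 0

nonempty overlaps:
  V12={t,u} V13={q,t,u} V14={t,u} V23={p,t,u} V24={p,t,u} V34={p,r,t,u}
  V123={t,u} V124={t,u} V134={t,u} V234={p,t,u}
  V1234={t,u}
components per intersection:
  V1: {q,s,t,u}
  V2: {p,t} {u}
  V3: {p,q,r,t,u}
  V4: {p,t} {r,u}
  V12: {t} {u}
  V13: {q,t,u}
  V14: {t} {u}
  V23: {p,t} {u}
  V24: {p,t} {u}
  V34: {p,t} {r,u}
  V123: {t} {u}
  V124: {t} {u}
  V134: {t} {u}
  V234: {p,t} {u}
  V1234: {t} {u}
C dims 6,11,8,2; δ0: rk 5, SNF 1^5; δ1: rk 6, SNF 1^6; δ2: rk 2, SNF 1^2
degree 0: 6−5−0 = 1 → Ȟ^0 ≅ Z
degree 1: 11−6−5 = 0 → Ȟ^1 ≅ 0
degree 2: 8−2−6 = 0 → Ȟ^2 ≅ 0


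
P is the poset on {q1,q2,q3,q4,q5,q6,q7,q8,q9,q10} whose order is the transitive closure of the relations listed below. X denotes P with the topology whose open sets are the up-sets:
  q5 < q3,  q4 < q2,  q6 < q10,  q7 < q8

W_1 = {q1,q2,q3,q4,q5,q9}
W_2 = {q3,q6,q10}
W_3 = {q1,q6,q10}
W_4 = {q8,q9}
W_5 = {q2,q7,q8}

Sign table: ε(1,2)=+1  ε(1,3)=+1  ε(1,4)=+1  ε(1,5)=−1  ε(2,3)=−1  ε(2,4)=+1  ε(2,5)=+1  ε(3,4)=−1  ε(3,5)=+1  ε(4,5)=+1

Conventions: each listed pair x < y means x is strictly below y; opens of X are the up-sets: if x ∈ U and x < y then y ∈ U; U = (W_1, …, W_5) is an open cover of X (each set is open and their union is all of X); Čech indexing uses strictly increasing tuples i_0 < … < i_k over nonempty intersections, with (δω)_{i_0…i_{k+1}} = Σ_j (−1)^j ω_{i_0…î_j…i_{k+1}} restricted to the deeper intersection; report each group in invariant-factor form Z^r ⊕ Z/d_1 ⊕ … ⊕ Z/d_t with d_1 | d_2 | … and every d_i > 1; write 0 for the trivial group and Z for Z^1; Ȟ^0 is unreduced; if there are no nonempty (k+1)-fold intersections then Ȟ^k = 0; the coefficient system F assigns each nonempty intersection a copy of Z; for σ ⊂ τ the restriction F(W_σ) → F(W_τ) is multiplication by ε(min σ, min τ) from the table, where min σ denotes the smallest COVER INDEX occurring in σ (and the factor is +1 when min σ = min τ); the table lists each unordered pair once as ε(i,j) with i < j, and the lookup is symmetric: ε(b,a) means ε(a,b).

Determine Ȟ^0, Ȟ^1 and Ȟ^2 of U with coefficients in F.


cover nerve:
  W12={q3} W13={q1} W14={q9} W15={q2} W23={q6,q10} W45={q8}
C dims 5,6; δ0: rk 5, SNF 1^4·2
Ȟ^0: (5−5)−0=0 ⇒ 0
Ȟ^1: (6−0)−5=1 plus torsion [2] ⇒ Z ⊕ Z/2
Ȟ^2: (0−0)−0=0 ⇒ 0

Ȟ^0(U;F) ≅ 0, Ȟ^1(U;F) ≅ Z ⊕ Z/2, Ȟ^2(U;F) ≅ 0


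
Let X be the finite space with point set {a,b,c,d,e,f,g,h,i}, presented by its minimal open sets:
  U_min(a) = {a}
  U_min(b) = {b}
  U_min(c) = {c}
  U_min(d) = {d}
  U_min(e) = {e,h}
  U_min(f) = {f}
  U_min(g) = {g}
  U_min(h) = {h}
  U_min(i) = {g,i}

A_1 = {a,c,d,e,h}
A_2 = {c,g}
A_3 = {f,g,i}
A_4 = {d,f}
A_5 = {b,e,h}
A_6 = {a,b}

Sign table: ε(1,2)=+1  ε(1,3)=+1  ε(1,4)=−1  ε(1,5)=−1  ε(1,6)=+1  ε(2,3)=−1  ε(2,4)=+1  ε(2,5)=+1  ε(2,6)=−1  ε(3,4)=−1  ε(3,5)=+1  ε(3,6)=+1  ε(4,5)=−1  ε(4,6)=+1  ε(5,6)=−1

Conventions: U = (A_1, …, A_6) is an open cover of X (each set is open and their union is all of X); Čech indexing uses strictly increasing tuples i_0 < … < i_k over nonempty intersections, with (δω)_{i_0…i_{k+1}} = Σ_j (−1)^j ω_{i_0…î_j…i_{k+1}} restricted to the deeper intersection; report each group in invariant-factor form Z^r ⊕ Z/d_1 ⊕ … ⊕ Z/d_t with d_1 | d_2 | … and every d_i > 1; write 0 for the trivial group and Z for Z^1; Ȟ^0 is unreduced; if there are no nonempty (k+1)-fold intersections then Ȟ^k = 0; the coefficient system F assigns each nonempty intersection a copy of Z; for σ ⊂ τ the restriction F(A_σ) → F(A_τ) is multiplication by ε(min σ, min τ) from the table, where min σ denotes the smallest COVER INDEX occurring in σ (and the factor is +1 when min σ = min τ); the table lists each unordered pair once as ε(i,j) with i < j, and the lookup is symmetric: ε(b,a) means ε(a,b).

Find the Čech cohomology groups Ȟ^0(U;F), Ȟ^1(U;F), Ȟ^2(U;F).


nerve of the cover:
  A12={c} A14={d} A15={e,h} A16={a} A23={g} A34={f} A56={b}
C dims 6,7; δ0: rk 6, SNF 1^5·2
Ȟ^0 = (6 − 6) − 0 = 0, so Ȟ^0 ≅ 0
Ȟ^1 = (7 − 0) − 6 = 1 plus torsion [2], so Ȟ^1 ≅ Z ⊕ Z/2
Ȟ^2 = (0 − 0) − 0 = 0, so Ȟ^2 ≅ 0

Ȟ^0(U;F) ≅ 0,  Ȟ^1(U;F) ≅ Z ⊕ Z/2,  Ȟ^2(U;F) ≅ 0


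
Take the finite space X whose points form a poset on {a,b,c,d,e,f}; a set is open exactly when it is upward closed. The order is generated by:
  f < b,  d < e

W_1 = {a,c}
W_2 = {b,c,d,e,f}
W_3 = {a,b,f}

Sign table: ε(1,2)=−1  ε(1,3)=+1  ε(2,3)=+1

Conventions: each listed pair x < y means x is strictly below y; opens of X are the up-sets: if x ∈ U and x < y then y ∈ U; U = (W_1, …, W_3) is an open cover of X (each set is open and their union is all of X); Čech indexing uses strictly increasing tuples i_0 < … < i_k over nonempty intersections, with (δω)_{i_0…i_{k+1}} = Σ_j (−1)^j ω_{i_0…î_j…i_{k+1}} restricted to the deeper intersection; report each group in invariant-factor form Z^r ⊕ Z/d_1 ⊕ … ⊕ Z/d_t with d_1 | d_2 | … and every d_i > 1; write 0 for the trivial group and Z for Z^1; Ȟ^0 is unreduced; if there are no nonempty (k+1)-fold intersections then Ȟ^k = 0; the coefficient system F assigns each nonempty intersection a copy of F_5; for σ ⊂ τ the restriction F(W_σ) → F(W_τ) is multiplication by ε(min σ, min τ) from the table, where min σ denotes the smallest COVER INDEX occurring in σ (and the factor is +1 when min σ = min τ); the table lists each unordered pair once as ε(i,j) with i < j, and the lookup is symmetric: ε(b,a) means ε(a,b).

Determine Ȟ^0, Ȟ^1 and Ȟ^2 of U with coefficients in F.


nonempty intersections:
  W12={c} W13={a} W23={b,f}
C dims 3,3; δ0: rk_F5 3
Ȟ^0: (3−3)−0=0 ⇒ 0
Ȟ^1: (3−0)−3=0 ⇒ 0
Ȟ^2: (0−0)−0=0 ⇒ 0

Ȟ^0 ≅ 0; Ȟ^1 ≅ 0; Ȟ^2 ≅ 0


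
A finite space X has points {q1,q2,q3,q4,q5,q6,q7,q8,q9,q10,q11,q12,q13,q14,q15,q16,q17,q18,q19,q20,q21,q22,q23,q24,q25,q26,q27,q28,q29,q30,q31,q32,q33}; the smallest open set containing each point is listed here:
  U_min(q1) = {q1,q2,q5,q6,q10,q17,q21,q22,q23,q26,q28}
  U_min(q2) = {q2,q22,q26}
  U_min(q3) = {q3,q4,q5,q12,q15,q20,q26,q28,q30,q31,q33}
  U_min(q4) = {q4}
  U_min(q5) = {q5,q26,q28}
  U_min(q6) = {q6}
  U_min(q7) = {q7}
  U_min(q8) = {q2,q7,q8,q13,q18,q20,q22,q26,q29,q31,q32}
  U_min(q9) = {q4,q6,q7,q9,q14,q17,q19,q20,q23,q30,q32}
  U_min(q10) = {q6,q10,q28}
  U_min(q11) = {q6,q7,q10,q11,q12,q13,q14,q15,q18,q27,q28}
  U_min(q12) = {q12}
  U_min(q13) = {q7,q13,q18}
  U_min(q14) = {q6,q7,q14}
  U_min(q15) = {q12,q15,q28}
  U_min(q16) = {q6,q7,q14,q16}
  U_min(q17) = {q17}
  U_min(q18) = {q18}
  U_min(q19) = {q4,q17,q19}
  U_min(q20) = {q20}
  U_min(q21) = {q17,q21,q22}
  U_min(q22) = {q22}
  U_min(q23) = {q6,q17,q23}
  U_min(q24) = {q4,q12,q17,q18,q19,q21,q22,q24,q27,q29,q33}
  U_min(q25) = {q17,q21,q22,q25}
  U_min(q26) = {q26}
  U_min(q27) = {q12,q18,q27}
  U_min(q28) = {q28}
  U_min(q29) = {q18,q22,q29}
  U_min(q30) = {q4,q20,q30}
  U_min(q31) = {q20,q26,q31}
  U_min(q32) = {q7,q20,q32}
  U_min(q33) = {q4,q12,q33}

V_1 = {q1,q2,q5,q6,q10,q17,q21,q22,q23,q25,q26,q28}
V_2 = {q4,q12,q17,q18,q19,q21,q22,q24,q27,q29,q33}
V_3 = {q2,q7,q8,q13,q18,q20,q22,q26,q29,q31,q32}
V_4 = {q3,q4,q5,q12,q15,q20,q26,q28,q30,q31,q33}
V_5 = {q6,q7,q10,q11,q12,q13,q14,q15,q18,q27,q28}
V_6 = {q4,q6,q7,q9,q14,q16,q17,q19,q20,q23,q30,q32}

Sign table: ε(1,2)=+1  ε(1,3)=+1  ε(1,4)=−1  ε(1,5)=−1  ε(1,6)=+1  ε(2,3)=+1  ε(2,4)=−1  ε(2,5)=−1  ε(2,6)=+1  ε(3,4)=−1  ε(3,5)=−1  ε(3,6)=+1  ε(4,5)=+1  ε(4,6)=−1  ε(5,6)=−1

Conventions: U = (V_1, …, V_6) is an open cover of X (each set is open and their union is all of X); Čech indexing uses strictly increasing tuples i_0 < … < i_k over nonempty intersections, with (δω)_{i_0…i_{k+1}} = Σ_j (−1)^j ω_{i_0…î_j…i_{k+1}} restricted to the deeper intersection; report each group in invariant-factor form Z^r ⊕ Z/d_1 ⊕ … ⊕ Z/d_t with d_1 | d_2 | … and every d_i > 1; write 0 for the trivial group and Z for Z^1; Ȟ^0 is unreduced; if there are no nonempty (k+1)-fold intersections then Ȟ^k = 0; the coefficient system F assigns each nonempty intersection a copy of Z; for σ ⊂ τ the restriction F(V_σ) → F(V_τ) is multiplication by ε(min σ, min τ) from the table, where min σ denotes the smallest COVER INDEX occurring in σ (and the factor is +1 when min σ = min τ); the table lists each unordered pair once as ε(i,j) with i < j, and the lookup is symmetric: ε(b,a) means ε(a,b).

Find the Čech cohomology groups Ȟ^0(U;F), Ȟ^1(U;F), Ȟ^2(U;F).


nonempty overlaps:
  V12={q17,q21,q22} V13={q2,q22,q26} V14={q5,q26,q28} V15={q6,q10,q28} V16={q6,q17,q23} V23={q18,q22,q29} V24={q4,q12,q33} V25={q12,q18,q27} V26={q4,q17,q19} V34={q20,q26,q31} V35={q7,q13,q18} V36={q7,q20,q32} V45={q12,q15,q28} V46={q4,q20,q30} V56={q6,q7,q14}
  V123={q22} V126={q17} V134={q26} V145={q28} V156={q6} V235={q18} V245={q12} V246={q4} V346={q20} V356={q7}
C dims 6,15,10; δ0: rk 5, SNF 1^5; δ1: rk 10, SNF 1^9·2
degree 0: 6−5−0 = 1 → Ȟ^0 ≅ Z
degree 1: 15−10−5 = 0 → Ȟ^1 ≅ 0
degree 2: 10−0−10 = 0 plus torsion [2] → Ȟ^2 ≅ Z/2

Ȟ^0 ≅ Z,  Ȟ^1 ≅ 0,  Ȟ^2 ≅ Z/2


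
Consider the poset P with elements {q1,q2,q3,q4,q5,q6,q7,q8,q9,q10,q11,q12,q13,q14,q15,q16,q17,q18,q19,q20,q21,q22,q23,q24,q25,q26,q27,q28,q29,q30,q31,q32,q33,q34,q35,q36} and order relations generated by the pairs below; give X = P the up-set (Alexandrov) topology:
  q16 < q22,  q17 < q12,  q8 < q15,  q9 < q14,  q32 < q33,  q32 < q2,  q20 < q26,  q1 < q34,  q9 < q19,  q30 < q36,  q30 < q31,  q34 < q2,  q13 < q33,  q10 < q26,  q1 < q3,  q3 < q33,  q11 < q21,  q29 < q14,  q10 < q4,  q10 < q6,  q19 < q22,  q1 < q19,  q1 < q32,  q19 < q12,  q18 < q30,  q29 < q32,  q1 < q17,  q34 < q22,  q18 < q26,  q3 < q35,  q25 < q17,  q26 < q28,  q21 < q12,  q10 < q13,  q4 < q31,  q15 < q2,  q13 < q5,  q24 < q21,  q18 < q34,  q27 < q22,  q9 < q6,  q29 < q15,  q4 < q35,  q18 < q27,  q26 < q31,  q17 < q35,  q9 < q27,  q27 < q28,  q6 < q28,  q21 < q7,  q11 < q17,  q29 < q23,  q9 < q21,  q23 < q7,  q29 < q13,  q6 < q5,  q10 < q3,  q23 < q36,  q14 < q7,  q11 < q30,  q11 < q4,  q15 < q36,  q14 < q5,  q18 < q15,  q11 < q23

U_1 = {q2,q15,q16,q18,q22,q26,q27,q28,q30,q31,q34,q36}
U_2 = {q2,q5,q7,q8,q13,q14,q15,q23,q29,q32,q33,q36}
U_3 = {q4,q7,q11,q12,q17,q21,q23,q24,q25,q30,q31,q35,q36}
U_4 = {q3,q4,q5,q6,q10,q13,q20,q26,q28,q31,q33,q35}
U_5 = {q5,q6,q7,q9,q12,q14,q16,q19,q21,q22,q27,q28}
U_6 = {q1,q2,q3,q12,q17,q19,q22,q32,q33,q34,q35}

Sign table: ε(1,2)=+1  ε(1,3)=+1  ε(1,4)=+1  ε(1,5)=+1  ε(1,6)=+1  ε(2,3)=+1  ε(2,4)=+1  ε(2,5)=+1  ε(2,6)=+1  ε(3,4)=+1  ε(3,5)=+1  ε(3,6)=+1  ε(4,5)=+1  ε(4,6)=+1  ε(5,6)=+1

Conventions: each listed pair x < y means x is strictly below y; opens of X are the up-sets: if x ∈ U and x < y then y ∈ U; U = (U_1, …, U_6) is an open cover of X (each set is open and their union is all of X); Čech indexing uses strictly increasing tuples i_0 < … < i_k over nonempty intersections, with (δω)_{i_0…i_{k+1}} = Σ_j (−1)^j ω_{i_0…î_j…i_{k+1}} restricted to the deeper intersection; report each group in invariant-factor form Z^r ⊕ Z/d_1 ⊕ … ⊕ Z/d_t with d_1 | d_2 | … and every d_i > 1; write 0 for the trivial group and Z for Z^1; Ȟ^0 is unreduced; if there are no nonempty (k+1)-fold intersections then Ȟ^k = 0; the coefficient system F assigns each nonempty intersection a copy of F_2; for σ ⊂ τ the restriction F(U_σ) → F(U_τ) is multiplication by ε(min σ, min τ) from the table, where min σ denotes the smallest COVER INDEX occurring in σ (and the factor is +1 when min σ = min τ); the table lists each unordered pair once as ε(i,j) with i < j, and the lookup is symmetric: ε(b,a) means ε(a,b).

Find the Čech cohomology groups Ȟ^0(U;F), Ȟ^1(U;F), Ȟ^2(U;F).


nonempty intersections:
  U12={q2,q15,q36} U13={q30,q31,q36} U14={q26,q28,q31} U15={q16,q22,q27,q28} U16={q2,q22,q34} U23={q7,q23,q36} U24={q5,q13,q33} U25={q5,q7,q14} U26={q2,q32,q33} U34={q4,q31,q35} U35={q7,q12,q21} U36={q12,q17,q35} U45={q5,q6,q28} U46={q3,q33,q35} U56={q12,q19,q22}
  U123={q36} U126={q2} U134={q31} U145={q28} U156={q22} U235={q7} U245={q5} U246={q33} U346={q35} U356={q12}
C dims 6,15,10; δ0: rk_F2 5; δ1: rk_F2 9
Ȟ^0: (6−5)−0=1 ⇒ Z/2
Ȟ^1: (15−9)−5=1 ⇒ Z/2
Ȟ^2: (10−0)−9=1 ⇒ Z/2

Ȟ^0 = Z/2, Ȟ^1 = Z/2 and Ȟ^2 = Z/2
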